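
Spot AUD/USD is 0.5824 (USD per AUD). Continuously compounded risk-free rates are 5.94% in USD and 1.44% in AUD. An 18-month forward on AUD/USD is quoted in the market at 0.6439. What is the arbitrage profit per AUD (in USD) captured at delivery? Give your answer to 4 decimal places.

0.0208 per AUD (in USD)

Fair forward: F* = S·e^(carry·T), with carry = (r_USD − r_AUD) = 0.0594 − 0.0144 = 0.0450
F* = 0.5824 · e^(0.0450 × 18/12) = 0.5824 · e^0.067500 = 0.5824 × 1.069830 = 0.6231
Market 0.6439 > fair 0.6231: forward overpriced → cash-and-carry (buy spot, short the forward).
At maturity, profit = |F_mkt − F*| = |0.6439 − 0.6231| = 0.0208 per AUD (in USD)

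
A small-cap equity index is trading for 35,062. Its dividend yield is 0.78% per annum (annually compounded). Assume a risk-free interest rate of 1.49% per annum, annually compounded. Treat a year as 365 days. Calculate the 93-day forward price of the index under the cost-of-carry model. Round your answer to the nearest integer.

35,125

F = S · (1+r)^T / (1+q)^T
= 35062 × 1.003776 / 1.001982 = 35062 × 1.001790
F = 35,125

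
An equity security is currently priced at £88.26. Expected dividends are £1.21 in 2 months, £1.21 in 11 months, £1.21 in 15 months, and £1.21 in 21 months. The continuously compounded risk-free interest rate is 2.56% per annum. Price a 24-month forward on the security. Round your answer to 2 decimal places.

PV(dividends) I = 1.21·e^(−0.0256·2/12) + 1.21·e^(−0.0256·11/12) + 1.21·e^(−0.0256·15/12) + 1.21·e^(−0.0256·21/12)
I = 1.2048 + 1.1819 + 1.1719 + 1.1570 = 4.7156
F = (S − I)·e^(rT) = (88.26 − 4.7156) · e^(0.0256·24/12)
= 83.5444 · e^0.051200 = 83.5444 × 1.052533 = £87.93

£87.93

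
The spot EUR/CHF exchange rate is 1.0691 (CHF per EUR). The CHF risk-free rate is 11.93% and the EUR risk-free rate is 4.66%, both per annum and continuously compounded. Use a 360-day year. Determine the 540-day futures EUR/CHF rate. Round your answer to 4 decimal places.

1.1923

F = S·e^((r_CHF − r_EUR)T) = 1.0691 · e^((0.1193 − 0.0466) × 540/360)
= 1.0691 · e^0.109050 = 1.0691 × 1.115218
F = 1.1923 CHF per EUR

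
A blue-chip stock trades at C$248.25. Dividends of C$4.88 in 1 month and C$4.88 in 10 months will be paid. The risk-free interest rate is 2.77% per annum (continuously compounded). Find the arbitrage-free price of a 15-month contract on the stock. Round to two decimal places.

C$247.02

PV(dividends) I = 4.88·e^(−0.0277·1/12) + 4.88·e^(−0.0277·10/12)
I = 4.8687 + 4.7686 = 9.6373
F = (S − I)·e^(rT) = (248.25 − 9.6373) · e^(0.0277·15/12)
= 238.6127 · e^0.034625 = 238.6127 × 1.035231 = C$247.02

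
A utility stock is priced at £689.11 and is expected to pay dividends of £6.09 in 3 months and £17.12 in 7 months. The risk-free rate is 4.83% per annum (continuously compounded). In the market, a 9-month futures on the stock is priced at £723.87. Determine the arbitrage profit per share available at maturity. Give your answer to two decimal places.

£32.84 per share

PV(dividends) I = 6.09·e^(−0.0483·3/12) + 17.12·e^(−0.0483·7/12) = 22.6613
Fair futures F* = (S − I)·e^(rT) = (689.11 − 22.6613)·e^0.036225 = 666.4487 × 1.036889 = 691.0333
Market £723.87 > fair 691.0333: forward overpriced → cash-and-carry (borrow at r, buy the stock and collect the dividends, short the forward).
Profit at T = |F_mkt − F*| = |723.87 − 691.0333| = £32.84 per share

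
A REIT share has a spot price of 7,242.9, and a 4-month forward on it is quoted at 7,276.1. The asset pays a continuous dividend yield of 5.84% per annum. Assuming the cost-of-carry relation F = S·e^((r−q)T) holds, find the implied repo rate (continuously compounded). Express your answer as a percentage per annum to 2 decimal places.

7.21%

From F = S·e^((r−q)T): (r − q) = ln(F/S)/T
ln(7276.1/7242.9) = ln(1.004584) = 0.004574
(r − q) = 0.004574 / (4/12) = 0.013722
r = ln(F/S)/T + q = 0.013722 + 0.0584 = 0.072122
r = 7.21%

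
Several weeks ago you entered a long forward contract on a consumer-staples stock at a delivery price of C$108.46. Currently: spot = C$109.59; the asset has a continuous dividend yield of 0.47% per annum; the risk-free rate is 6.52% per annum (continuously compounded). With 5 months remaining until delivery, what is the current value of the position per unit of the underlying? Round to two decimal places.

Current fair forward for the remaining 5 months: F = S·e^((r − q)·T), (r − q) = 0.0652 − 0.0047 = 0.0605
F = 109.59 · e^(0.0605 × 5/12) = 109.59 × 1.025529 = 112.3877
Value of long forward = (F − K)·e^(−rT) = (112.3877 − 108.46) · e^(−0.0652·5/12)
= 3.9277 × 0.973199 = 3.82

C$3.82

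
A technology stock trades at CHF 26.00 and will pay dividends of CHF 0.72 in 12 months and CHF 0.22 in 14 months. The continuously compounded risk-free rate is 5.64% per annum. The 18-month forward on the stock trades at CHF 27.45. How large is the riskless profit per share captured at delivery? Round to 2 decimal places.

CHF 0.12 per share

PV(dividends) I = 0.72·e^(−0.0564·12/12) + 0.22·e^(−0.0564·14/12) = 0.8865
Fair forward F* = (S − I)·e^(rT) = (26.00 − 0.8865)·e^0.084600 = 25.1135 × 1.088282 = 27.3306
Market CHF 27.45 > fair 27.3306: forward overpriced → cash-and-carry (borrow at r, buy the stock and collect the dividends, short the forward).
Profit at T = |F_mkt − F*| = |27.45 − 27.3306| = CHF 0.12 per share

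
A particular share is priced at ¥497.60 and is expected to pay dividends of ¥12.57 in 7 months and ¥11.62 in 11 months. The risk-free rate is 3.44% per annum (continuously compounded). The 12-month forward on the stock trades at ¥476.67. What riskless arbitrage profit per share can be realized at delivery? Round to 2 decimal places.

¥13.94 per share

PV(dividends) I = 12.57·e^(−0.0344·7/12) + 11.62·e^(−0.0344·11/12) = 23.5796
Fair forward F* = (S − I)·e^(rT) = (497.60 − 23.5796)·e^0.034400 = 474.0204 × 1.034999 = 490.6106
Market ¥476.67 < fair 490.6106: forward underpriced → reverse cash-and-carry (short the stock, invest proceeds at r, pay the dividends, go long the forward).
Profit at T = |F_mkt − F*| = |476.67 − 490.6106| = ¥13.94 per share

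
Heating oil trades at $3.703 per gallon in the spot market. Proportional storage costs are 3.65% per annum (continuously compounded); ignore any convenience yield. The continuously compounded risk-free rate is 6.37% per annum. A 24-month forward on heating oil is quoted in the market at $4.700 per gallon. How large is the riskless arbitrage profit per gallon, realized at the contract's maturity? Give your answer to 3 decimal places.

Fair forward: F* = S·e^(carry·T), with carry = (r + u) = 0.0637 + 0.0365 = 0.1002
F* = 3.703 · e^(0.1002 × 24/12) = 3.703 · e^0.200400 = 3.703 × 1.221891 = $4.5247
Market $4.700 > fair $4.5247: forward overpriced → cash-and-carry (buy spot, short the forward).
At maturity, profit = |F_mkt − F*| = |4.700 − 4.5247| = $0.175 per gallon

$0.175 per gallon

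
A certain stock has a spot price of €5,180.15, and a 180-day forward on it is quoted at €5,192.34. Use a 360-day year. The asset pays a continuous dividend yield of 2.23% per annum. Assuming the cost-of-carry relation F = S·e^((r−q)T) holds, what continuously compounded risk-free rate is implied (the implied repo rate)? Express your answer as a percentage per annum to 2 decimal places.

From F = S·e^((r−q)T): (r − q) = ln(F/S)/T
ln(5192.34/5180.15) = ln(1.002353) = 0.002350
(r − q) = 0.002350 / (180/360) = 0.004700
r = ln(F/S)/T + q = 0.004700 + 0.0223 = 0.027000
r = 2.70%

2.70%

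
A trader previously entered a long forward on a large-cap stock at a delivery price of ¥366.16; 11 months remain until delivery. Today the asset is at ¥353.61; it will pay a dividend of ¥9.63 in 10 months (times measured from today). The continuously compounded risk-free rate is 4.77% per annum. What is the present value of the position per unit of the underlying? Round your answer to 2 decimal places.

PV(remaining dividends) I = 9.63·e^(−0.0477·10/12) = 9.2547
Current forward F = (S − I)·e^(rT) = (353.61 − 9.2547)·e^(0.0477·11/12) = 344.3553 × 1.044695 = 359.7463
Value (long) = (F − K)·e^(−rT) = (359.7463 − 366.16) × 0.957217 = -6.1393
Value = -¥6.14

-¥6.14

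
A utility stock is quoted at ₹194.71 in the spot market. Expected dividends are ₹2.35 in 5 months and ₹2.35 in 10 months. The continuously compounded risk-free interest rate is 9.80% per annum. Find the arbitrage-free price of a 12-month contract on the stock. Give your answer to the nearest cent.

PV(dividends) I = 2.35·e^(−0.0980·5/12) + 2.35·e^(−0.0980·10/12)
I = 2.2560 + 2.1657 = 4.4217
F = (S − I)·e^(rT) = (194.71 − 4.4217) · e^(0.0980·12/12)
= 190.2883 · e^0.098000 = 190.2883 × 1.102963 = ₹209.88

₹209.88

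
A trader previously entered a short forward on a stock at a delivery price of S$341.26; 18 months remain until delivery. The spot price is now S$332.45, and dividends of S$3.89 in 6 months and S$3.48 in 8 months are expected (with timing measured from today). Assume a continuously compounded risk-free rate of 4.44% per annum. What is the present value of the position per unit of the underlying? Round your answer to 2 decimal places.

-S$5.99

PV(remaining dividends) I = 3.89·e^(−0.0444·6/12) + 3.48·e^(−0.0444·8/12) = 7.1831
Current forward F = (S − I)·e^(rT) = (332.45 − 7.1831)·e^(0.0444·18/12) = 325.2669 × 1.068868 = 347.6674
Value (long) = (F − K)·e^(−rT) = (347.6674 − 341.26) × 0.935569 = 5.9946
Short position value = −(long value) = -S$5.99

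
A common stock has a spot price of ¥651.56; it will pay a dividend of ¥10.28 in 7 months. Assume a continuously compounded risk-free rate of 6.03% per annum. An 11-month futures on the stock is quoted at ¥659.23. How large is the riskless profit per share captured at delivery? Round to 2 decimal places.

¥18.87 per share

PV(dividends) I = 10.28·e^(−0.0603·7/12) = 9.9247
Fair futures F* = (S − I)·e^(rT) = (651.56 − 9.9247)·e^0.055275 = 641.6353 × 1.056831 = 678.1001
Market ¥659.23 < fair 678.1001: forward underpriced → reverse cash-and-carry (short the stock, invest proceeds at r, pay the dividends, go long the forward).
Profit at T = |F_mkt − F*| = |659.23 − 678.1001| = ¥18.87 per share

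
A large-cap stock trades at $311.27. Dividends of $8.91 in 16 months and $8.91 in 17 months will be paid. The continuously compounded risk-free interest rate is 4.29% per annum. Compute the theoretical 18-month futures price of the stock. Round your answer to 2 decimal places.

$314.04

PV(dividends) I = 8.91·e^(−0.0429·16/12) + 8.91·e^(−0.0429·17/12)
I = 8.4147 + 8.3846 = 16.7993
F = (S − I)·e^(rT) = (311.27 − 16.7993) · e^(0.0429·18/12)
= 294.4707 · e^0.064350 = 294.4707 × 1.066466 = $314.04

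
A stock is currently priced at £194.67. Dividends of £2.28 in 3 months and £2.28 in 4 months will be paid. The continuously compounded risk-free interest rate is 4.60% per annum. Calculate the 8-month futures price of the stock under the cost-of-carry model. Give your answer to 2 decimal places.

£196.09

PV(dividends) I = 2.28·e^(−0.0460·3/12) + 2.28·e^(−0.0460·4/12)
I = 2.2539 + 2.2453 = 4.4992
F = (S − I)·e^(rT) = (194.67 − 4.4992) · e^(0.0460·8/12)
= 190.1708 · e^0.030667 = 190.1708 × 1.031142 = £196.09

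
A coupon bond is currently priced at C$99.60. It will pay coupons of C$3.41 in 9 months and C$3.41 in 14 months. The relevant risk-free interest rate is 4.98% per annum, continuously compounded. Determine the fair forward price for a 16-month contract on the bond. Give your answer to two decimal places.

C$99.49

PV(coupons) I = 3.41·e^(−0.0498·9/12) + 3.41·e^(−0.0498·14/12)
I = 3.2850 + 3.2175 = 6.5025
F = (S − I)·e^(rT) = (99.60 − 6.5025) · e^(0.0498·16/12)
= 93.0975 · e^0.066400 = 93.0975 × 1.068654 = C$99.49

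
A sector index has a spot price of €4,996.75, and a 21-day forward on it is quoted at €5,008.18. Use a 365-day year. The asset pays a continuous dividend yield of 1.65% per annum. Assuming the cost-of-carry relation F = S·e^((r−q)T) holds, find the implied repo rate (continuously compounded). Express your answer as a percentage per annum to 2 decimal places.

5.62%

From F = S·e^((r−q)T): (r − q) = ln(F/S)/T
ln(5008.18/4996.75) = ln(1.002287) = 0.002284
(r − q) = 0.002284 / (21/365) = 0.039698
r = ln(F/S)/T + q = 0.039698 + 0.0165 = 0.056198
r = 5.62%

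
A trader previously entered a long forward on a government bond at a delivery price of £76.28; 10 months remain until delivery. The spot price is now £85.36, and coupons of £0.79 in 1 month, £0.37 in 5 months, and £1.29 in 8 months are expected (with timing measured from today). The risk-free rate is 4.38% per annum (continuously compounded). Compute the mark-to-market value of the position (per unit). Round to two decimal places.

£9.41

PV(remaining coupons) I = 0.79·e^(−0.0438·1/12) + 0.37·e^(−0.0438·5/12) + 1.29·e^(−0.0438·8/12) = 2.4033
Current forward F = (S − I)·e^(rT) = (85.36 − 2.4033)·e^(0.0438·10/12) = 82.9567 × 1.037174 = 86.0405
Value (long) = (F − K)·e^(−rT) = (86.0405 − 76.28) × 0.964158 = 9.4107
Value = £9.41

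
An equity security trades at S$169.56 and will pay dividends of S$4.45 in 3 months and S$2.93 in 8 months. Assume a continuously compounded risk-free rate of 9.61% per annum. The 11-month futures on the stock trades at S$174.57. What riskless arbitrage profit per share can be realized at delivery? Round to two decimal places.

PV(dividends) I = 4.45·e^(−0.0961·3/12) + 2.93·e^(−0.0961·8/12) = 7.0925
Fair futures F* = (S − I)·e^(rT) = (169.56 − 7.0925)·e^0.088092 = 162.4675 × 1.092089 = 177.4290
Market S$174.57 < fair 177.4290: forward underpriced → reverse cash-and-carry (short the stock, invest proceeds at r, pay the dividends, go long the forward).
Profit at T = |F_mkt − F*| = |174.57 − 177.4290| = S$2.86 per share

S$2.86 per share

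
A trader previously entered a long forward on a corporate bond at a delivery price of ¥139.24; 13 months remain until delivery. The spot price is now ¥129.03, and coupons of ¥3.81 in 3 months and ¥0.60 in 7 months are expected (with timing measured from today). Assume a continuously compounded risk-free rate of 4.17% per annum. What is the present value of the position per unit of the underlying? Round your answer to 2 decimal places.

PV(remaining coupons) I = 3.81·e^(−0.0417·3/12) + 0.60·e^(−0.0417·7/12) = 4.3561
Current forward F = (S − I)·e^(rT) = (129.03 − 4.3561)·e^(0.0417·13/12) = 124.6739 × 1.046211 = 130.4352
Value (long) = (F − K)·e^(−rT) = (130.4352 − 139.24) × 0.955830 = -8.4159
Value = -¥8.42

-¥8.42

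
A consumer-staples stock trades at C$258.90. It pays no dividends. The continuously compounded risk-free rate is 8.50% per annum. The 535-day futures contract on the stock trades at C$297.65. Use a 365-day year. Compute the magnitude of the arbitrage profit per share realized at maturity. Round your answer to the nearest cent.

C$4.40 per share

Fair futures: F* = S·e^(carry·T), with carry = r = 0.0850
F* = 258.90 · e^(0.0850 × 535/365) = 258.90 · e^0.124589 = 258.90 × 1.132683 = C$293.2516
Market C$297.65 > fair C$293.2516: forward overpriced → cash-and-carry (buy spot, short the forward).
At maturity, profit = |F_mkt − F*| = |297.65 − 293.2516| = C$4.40 per share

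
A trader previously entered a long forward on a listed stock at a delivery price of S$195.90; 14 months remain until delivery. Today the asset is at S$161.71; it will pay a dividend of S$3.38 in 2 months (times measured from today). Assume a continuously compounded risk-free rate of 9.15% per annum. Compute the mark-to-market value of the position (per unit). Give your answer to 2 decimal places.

PV(remaining dividends) I = 3.38·e^(−0.0915·2/12) = 3.3288
Current forward F = (S − I)·e^(rT) = (161.71 − 3.3288)·e^(0.0915·14/12) = 158.3812 × 1.112656 = 176.2238
Value (long) = (F − K)·e^(−rT) = (176.2238 − 195.90) × 0.898750 = -17.6840
Value = -S$17.68

-S$17.68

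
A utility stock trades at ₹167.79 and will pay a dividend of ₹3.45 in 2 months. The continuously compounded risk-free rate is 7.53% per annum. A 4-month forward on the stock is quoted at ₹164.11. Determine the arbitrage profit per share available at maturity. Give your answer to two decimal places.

PV(dividends) I = 3.45·e^(−0.0753·2/12) = 3.4070
Fair forward F* = (S − I)·e^(rT) = (167.79 − 3.4070)·e^0.025100 = 164.3830 × 1.025418 = 168.5613
Market ₹164.11 < fair 168.5613: forward underpriced → reverse cash-and-carry (short the stock, invest proceeds at r, pay the dividends, go long the forward).
Profit at T = |F_mkt − F*| = |164.11 − 168.5613| = ₹4.45 per share

₹4.45 per share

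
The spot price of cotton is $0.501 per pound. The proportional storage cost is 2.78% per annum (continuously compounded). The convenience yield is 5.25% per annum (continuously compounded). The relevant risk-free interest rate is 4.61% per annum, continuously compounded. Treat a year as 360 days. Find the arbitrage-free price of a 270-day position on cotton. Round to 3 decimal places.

Net carry = r + u − y = 0.0461 + 0.0278 − 0.0525 = 0.0214
F = S·e^((r+u−y)T) = 0.501 · e^(0.0214 × 270/360) = 0.501 · e^0.016050
= 0.501 × 1.016179 = $0.509 per pound

$0.509 per pound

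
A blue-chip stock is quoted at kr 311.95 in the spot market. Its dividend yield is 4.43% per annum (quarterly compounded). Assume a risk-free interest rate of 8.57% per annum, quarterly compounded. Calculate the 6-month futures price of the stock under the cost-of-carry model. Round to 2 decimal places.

kr 318.37

F = S · (1+r/4)^(4T) / (1+q/4)^(4T)
= 311.95 × 1.043309 / 1.022273 = 311.95 × 1.020578
F = kr 318.37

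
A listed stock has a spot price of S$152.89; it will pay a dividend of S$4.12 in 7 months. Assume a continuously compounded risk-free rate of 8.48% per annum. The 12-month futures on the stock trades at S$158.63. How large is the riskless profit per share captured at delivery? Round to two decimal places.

PV(dividends) I = 4.12·e^(−0.0848·7/12) = 3.9212
Fair futures F* = (S − I)·e^(rT) = (152.89 − 3.9212)·e^0.084800 = 148.9688 × 1.088499 = 162.1524
Market S$158.63 < fair 162.1524: forward underpriced → reverse cash-and-carry (short the stock, invest proceeds at r, pay the dividends, go long the forward).
Profit at T = |F_mkt − F*| = |158.63 − 162.1524| = S$3.52 per share

S$3.52 per share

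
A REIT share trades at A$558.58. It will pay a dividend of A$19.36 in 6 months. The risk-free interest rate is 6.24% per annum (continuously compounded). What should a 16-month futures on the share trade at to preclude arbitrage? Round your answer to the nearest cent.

A$586.65

PV(dividends) I = 19.36·e^(−0.0624·6/12)
I = 18.7653
F = (S − I)·e^(rT) = (558.58 − 18.7653) · e^(0.0624·16/12)
= 539.8147 · e^0.083200 = 539.8147 × 1.086759 = A$586.65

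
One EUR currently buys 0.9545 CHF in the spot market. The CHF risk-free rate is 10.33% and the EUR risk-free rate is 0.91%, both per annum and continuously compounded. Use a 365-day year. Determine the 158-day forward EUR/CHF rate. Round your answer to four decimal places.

F = S·e^((r_CHF − r_EUR)T) = 0.9545 · e^((0.1033 − 0.0091) × 158/365)
= 0.9545 · e^0.040777 = 0.9545 × 1.041620
F = 0.9942 CHF per EUR

0.9942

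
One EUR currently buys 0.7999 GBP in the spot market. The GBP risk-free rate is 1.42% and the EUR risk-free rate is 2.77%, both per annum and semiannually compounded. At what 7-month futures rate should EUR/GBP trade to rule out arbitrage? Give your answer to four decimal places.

By covered interest parity, F = S · (1+r_GBP/2)^(2T) / (1+r_EUR/2)^(2T)
= 0.7999 × 1.008288 / 1.016177 = 0.7999 × 0.992237
F = 0.7937 GBP per EUR

0.7937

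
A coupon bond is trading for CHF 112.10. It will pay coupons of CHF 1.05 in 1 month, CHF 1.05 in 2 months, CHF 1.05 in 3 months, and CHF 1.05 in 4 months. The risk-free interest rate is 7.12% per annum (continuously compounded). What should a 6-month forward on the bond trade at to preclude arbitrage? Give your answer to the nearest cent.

CHF 111.87

PV(coupons) I = 1.05·e^(−0.0712·1/12) + 1.05·e^(−0.0712·2/12) + 1.05·e^(−0.0712·3/12) + 1.05·e^(−0.0712·4/12)
I = 1.0438 + 1.0376 + 1.0315 + 1.0254 = 4.1383
F = (S − I)·e^(rT) = (112.10 − 4.1383) · e^(0.0712·6/12)
= 107.9617 · e^0.035600 = 107.9617 × 1.036241 = CHF 111.87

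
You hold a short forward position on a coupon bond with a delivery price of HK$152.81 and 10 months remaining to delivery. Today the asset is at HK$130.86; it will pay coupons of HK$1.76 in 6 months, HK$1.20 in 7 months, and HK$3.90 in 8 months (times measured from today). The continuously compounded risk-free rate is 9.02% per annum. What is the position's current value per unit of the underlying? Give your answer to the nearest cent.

PV(remaining coupons) I = 1.76·e^(−0.0902·6/12) + 1.20·e^(−0.0902·7/12) + 3.90·e^(−0.0902·8/12) = 6.4933
Current forward F = (S − I)·e^(rT) = (130.86 − 6.4933)·e^(0.0902·10/12) = 124.3667 × 1.078064 = 134.0753
Value (long) = (F − K)·e^(−rT) = (134.0753 − 152.81) × 0.927589 = -17.3781
Short position value = −(long value) = HK$17.38

HK$17.38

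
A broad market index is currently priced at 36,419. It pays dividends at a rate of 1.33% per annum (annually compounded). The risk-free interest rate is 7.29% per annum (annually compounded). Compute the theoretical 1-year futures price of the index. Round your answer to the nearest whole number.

38,561

F = S · (1+r)^T / (1+q)^T
= 36419 × 1.072900 / 1.013300 = 36419 × 1.058818
F = 38,561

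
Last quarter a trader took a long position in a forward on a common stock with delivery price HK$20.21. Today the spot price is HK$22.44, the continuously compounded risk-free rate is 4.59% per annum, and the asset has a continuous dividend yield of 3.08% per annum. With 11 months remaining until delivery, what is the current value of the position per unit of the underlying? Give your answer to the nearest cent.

HK$2.44

Current fair forward for the remaining 11 months: F = S·e^((r − q)·T), (r − q) = 0.0459 − 0.0308 = 0.0151
F = 22.44 · e^(0.0151 × 11/12) = 22.44 × 1.013938 = 22.7528
Value of long forward = (F − K)·e^(−rT) = (22.7528 − 20.21) · e^(−0.0459·11/12)
= 2.5428 × 0.958798 = 2.44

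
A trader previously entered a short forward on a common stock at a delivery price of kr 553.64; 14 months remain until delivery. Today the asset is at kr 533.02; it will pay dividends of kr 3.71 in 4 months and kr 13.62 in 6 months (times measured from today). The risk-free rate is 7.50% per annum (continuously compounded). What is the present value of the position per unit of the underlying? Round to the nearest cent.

-kr 9.03

PV(remaining dividends) I = 3.71·e^(−0.0750·4/12) + 13.62·e^(−0.0750·6/12) = 16.7371
Current forward F = (S − I)·e^(rT) = (533.02 − 16.7371)·e^(0.0750·14/12) = 516.2829 × 1.091442 = 563.4928
Value (long) = (F − K)·e^(−rT) = (563.4928 − 553.64) × 0.916219 = 9.0273
Short position value = −(long value) = -kr 9.03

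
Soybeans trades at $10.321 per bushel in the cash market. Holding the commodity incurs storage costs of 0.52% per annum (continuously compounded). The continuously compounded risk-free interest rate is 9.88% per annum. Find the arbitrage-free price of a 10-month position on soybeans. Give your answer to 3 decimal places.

Net carry = r + u − y = 0.0988 + 0.0052 − 0.0000 = 0.1040
F = S·e^((r+u−y)T) = 10.321 · e^(0.1040 × 10/12) = 10.321 · e^0.086667
= 10.321 × 1.090533 = $11.255 per bushel

$11.255 per bushel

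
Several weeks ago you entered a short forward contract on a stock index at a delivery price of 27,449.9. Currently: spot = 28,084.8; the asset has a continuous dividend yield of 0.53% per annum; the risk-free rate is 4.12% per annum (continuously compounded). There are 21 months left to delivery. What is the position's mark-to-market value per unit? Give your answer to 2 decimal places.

Current fair forward for the remaining 21 months: F = S·e^((r − q)·T), (r − q) = 0.0412 − 0.0053 = 0.0359
F = 28084.8 · e^(0.0359 × 21/12) = 28084.8 × 1.06484048 = 29905.8319
Value of long forward = (F − K)·e^(−rT) = (29905.8319 − 27449.9) · e^(−0.0412·21/12)
= 2455.9319 × 0.93043785 = 2285.09
Short position value = −(long value) = -2285.09

-2285.09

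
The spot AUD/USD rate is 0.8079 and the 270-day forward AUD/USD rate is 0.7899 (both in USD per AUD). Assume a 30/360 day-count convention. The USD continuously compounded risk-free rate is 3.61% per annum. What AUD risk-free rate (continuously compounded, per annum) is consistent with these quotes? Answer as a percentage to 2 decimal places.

6.61%

F = S·e^((r_USD − r_AUD)T) ⇒ r_AUD = r_USD − ln(F/S)/T
ln(0.7899/0.8079) = -0.022532; /(270/360) = -0.030043
r_AUD = 0.0361 + 0.030043 = 0.066143
r_AUD = 6.61%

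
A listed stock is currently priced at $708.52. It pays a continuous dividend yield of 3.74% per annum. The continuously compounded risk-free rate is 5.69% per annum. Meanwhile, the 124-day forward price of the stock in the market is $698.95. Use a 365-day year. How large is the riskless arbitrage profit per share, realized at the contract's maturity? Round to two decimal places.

$14.28 per share

Fair forward: F* = S·e^(carry·T), with carry = (r − q) = 0.0569 − 0.0374 = 0.0195
F* = 708.52 · e^(0.0195 × 124/365) = 708.52 · e^0.006625 = 708.52 × 1.006647 = $713.2295
Market $698.95 < fair $713.2295: forward underpriced → reverse cash-and-carry (short spot, go long the forward).
At maturity, profit = |F_mkt − F*| = |698.95 − 713.2295| = $14.28 per share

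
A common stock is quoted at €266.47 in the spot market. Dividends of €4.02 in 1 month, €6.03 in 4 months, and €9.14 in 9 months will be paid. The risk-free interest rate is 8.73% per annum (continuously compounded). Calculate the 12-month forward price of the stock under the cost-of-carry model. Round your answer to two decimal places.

PV(dividends) I = 4.02·e^(−0.0873·1/12) + 6.03·e^(−0.0873·4/12) + 9.14·e^(−0.0873·9/12)
I = 3.9909 + 5.8571 + 8.5607 = 18.4087
F = (S − I)·e^(rT) = (266.47 − 18.4087) · e^(0.0873·12/12)
= 248.0613 · e^0.087300 = 248.0613 × 1.091224 = €270.69

€270.69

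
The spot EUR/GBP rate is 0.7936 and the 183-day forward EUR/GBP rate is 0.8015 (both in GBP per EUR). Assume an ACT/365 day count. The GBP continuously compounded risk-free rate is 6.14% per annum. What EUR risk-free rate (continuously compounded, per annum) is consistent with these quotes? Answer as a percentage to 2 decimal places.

4.16%

F = S·e^((r_GBP − r_EUR)T) ⇒ r_EUR = r_GBP − ln(F/S)/T
ln(0.8015/0.7936) = 0.009905; /(183/365) = 0.019756
r_EUR = 0.0614 − 0.019756 = 0.041644
r_EUR = 4.16%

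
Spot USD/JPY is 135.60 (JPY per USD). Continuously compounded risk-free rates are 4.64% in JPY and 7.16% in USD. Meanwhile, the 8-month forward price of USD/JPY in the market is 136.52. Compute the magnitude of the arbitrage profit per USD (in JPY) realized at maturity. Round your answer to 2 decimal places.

3.18 per USD (in JPY)

Fair forward: F* = S·e^(carry·T), with carry = (r_JPY − r_USD) = 0.0464 − 0.0716 = -0.0252
F* = 135.60 · e^(-0.0252 × 8/12) = 135.60 · e^-0.016800 = 135.60 × 0.983340 = 133.3409
Market 136.52 > fair 133.3409: forward overpriced → cash-and-carry (buy spot, short the forward).
At maturity, profit = |F_mkt − F*| = |136.52 − 133.3409| = 3.18 per USD (in JPY)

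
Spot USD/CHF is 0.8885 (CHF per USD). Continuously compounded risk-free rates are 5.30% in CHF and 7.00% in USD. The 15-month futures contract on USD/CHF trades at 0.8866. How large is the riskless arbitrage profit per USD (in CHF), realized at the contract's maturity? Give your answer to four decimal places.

0.0168 per USD (in CHF)

Fair futures: F* = S·e^(carry·T), with carry = (r_CHF − r_USD) = 0.0530 − 0.0700 = -0.0170
F* = 0.8885 · e^(-0.0170 × 15/12) = 0.8885 · e^-0.021250 = 0.8885 × 0.978974 = 0.8698
Market 0.8866 > fair 0.8698: forward overpriced → cash-and-carry (buy spot, short the forward).
At maturity, profit = |F_mkt − F*| = |0.8866 − 0.8698| = 0.0168 per USD (in CHF)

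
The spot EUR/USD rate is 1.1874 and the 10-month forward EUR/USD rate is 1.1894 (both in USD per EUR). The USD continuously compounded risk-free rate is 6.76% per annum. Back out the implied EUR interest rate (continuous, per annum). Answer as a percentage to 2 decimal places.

6.56%

F = S·e^((r_USD − r_EUR)T) ⇒ r_EUR = r_USD − ln(F/S)/T
ln(1.1894/1.1874) = 0.001683; /(10/12) = 0.002020
r_EUR = 0.0676 − 0.002020 = 0.065580
r_EUR = 6.56%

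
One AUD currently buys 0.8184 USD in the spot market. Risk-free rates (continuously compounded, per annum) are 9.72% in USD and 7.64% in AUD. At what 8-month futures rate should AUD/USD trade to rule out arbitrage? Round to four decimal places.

0.8298

F = S·e^((r_USD − r_AUD)T) = 0.8184 · e^((0.0972 − 0.0764) × 8/12)
= 0.8184 · e^0.013867 = 0.8184 × 1.013964
F = 0.8298 USD per AUD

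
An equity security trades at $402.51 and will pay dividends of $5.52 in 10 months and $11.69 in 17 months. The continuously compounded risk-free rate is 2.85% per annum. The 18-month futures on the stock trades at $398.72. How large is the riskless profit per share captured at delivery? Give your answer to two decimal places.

PV(dividends) I = 5.52·e^(−0.0285·10/12) + 11.69·e^(−0.0285·17/12) = 16.6179
Fair futures F* = (S − I)·e^(rT) = (402.51 − 16.6179)·e^0.042750 = 385.8921 × 1.043677 = 402.7467
Market $398.72 < fair 402.7467: forward underpriced → reverse cash-and-carry (short the stock, invest proceeds at r, pay the dividends, go long the forward).
Profit at T = |F_mkt − F*| = |398.72 − 402.7467| = $4.03 per share

$4.03 per share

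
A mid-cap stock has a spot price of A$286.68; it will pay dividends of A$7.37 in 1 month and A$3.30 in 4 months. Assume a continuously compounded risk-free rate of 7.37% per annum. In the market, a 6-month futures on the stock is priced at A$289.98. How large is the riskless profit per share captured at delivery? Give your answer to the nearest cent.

A$3.48 per share

PV(dividends) I = 7.37·e^(−0.0737·1/12) + 3.30·e^(−0.0737·4/12) = 10.5448
Fair futures F* = (S − I)·e^(rT) = (286.68 − 10.5448)·e^0.036850 = 276.1352 × 1.037537 = 286.5005
Market A$289.98 > fair 286.5005: forward overpriced → cash-and-carry (borrow at r, buy the stock and collect the dividends, short the forward).
Profit at T = |F_mkt − F*| = |289.98 − 286.5005| = A$3.48 per share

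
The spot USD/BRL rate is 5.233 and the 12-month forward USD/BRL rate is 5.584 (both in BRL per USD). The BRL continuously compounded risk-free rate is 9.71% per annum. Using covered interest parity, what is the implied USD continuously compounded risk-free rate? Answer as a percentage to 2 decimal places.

F = S·e^((r_BRL − r_USD)T) ⇒ r_USD = r_BRL − ln(F/S)/T
ln(5.584/5.233) = 0.064921; /(12/12) = 0.064921
r_USD = 0.0971 − 0.064921 = 0.032179
r_USD = 3.22%

3.22%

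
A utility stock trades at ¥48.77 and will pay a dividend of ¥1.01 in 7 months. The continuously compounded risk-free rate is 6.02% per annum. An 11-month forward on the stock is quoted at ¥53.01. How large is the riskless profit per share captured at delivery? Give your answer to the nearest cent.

¥2.50 per share

PV(dividends) I = 1.01·e^(−0.0602·7/12) = 0.9751
Fair forward F* = (S − I)·e^(rT) = (48.77 − 0.9751)·e^0.055183 = 47.7949 × 1.056734 = 50.5065
Market ¥53.01 > fair 50.5065: forward overpriced → cash-and-carry (borrow at r, buy the stock and collect the dividends, short the forward).
Profit at T = |F_mkt − F*| = |53.01 − 50.5065| = ¥2.50 per share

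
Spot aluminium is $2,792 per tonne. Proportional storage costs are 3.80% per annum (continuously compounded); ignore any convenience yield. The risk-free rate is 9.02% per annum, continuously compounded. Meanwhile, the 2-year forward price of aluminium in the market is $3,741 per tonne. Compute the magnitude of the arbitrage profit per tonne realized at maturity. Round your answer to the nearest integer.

Fair forward: F* = S·e^(carry·T), with carry = (r + u) = 0.0902 + 0.0380 = 0.1282
F* = 2792 · e^(0.1282 × 2) = 2792 · e^0.256400 = 2792 × 1.292270 = $3608.0178
Market $3741 > fair $3608.0178: forward overpriced → cash-and-carry (buy spot, short the forward).
At maturity, profit = |F_mkt − F*| = |3741 − 3608.0178| = $133 per tonne

$133 per tonne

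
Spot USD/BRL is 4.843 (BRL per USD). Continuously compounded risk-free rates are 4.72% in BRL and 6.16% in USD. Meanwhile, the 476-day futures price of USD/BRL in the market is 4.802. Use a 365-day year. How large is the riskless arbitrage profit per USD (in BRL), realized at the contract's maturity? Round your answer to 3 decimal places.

0.049 per USD (in BRL)

Fair futures: F* = S·e^(carry·T), with carry = (r_BRL − r_USD) = 0.0472 − 0.0616 = -0.0144
F* = 4.843 · e^(-0.0144 × 476/365) = 4.843 · e^-0.018779 = 4.843 × 0.981396 = 4.7529
Market 4.802 > fair 4.7529: forward overpriced → cash-and-carry (buy spot, short the forward).
At maturity, profit = |F_mkt − F*| = |4.802 − 4.7529| = 0.049 per USD (in BRL)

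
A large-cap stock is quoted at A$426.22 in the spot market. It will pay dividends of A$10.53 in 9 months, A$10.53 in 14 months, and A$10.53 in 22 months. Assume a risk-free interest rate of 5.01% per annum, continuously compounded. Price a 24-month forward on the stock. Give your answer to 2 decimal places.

PV(dividends) I = 10.53·e^(−0.0501·9/12) + 10.53·e^(−0.0501·14/12) + 10.53·e^(−0.0501·22/12)
I = 10.1417 + 9.9322 + 9.6059 = 29.6798
F = (S − I)·e^(rT) = (426.22 − 29.6798) · e^(0.0501·24/12)
= 396.5402 · e^0.100200 = 396.5402 × 1.105392 = A$438.33

A$438.33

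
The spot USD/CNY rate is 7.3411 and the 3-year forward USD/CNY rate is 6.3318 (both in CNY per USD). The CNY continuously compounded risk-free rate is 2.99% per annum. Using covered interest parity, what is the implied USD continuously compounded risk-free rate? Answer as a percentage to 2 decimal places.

7.92%

F = S·e^((r_CNY − r_USD)T) ⇒ r_USD = r_CNY − ln(F/S)/T
ln(6.3318/7.3411) = -0.147904; /(3) = -0.049301
r_USD = 0.0299 + 0.049301 = 0.079201
r_USD = 7.92%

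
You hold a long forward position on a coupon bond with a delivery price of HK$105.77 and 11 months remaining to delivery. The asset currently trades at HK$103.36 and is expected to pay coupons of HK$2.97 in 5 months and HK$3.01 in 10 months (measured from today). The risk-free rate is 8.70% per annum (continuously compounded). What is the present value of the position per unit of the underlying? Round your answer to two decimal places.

PV(remaining coupons) I = 2.97·e^(−0.0870·5/12) + 3.01·e^(−0.0870·10/12) = 5.6638
Current forward F = (S − I)·e^(rT) = (103.36 − 5.6638)·e^(0.0870·11/12) = 97.6962 × 1.083016 = 105.8065
Value (long) = (F − K)·e^(−rT) = (105.8065 − 105.77) × 0.923347 = 0.0337
Value = HK$0.03

HK$0.03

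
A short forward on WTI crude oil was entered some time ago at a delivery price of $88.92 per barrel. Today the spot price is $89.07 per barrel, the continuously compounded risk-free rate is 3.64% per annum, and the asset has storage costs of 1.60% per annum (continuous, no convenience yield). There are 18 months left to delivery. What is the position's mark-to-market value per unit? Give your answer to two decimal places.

-$7.04 per barrel

Current fair forward for the remaining 18 months: F = S·e^((r + u)·T), (r + u) = 0.0364 + 0.0160 = 0.0524
F = 89.07 · e^(0.0524 × 18/12) = 89.07 × 1.081772 = 96.3534
Value of long forward = (F − K)·e^(−rT) = (96.3534 − 88.92) · e^(−0.0364·18/12)
= 7.4334 × 0.946864 = 7.04
Short position value = −(long value) = -$7.04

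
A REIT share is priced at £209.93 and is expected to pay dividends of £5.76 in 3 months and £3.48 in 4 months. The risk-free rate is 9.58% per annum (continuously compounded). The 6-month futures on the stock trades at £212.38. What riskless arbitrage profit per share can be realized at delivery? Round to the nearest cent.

£1.59 per share

PV(dividends) I = 5.76·e^(−0.0958·3/12) + 3.48·e^(−0.0958·4/12) = 8.9943
Fair futures F* = (S − I)·e^(rT) = (209.93 − 8.9943)·e^0.047900 = 200.9357 × 1.049066 = 210.7948
Market £212.38 > fair 210.7948: forward overpriced → cash-and-carry (borrow at r, buy the stock and collect the dividends, short the forward).
Profit at T = |F_mkt − F*| = |212.38 − 210.7948| = £1.59 per share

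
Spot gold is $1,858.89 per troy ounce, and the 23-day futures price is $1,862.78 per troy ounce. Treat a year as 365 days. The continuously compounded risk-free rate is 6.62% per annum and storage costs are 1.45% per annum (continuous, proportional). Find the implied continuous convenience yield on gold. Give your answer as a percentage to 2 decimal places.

F = S·e^((r+u−y)T) ⇒ (r+u−y) = ln(F/S)/T
ln(1862.78/1858.89) = 0.002090; /T ⇒ 0.033167
y = r + u − ln(F/S)/T = 0.0662 + 0.0145 − 0.033167 = 0.047533
y = 4.75%

4.75%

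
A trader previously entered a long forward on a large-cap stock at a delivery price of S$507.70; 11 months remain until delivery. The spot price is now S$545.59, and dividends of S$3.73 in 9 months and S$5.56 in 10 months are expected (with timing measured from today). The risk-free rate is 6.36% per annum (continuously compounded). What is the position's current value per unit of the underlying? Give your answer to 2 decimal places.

S$57.81

PV(remaining dividends) I = 3.73·e^(−0.0636·9/12) + 5.56·e^(−0.0636·10/12) = 8.8292
Current forward F = (S − I)·e^(rT) = (545.59 − 8.8292)·e^(0.0636·11/12) = 536.7608 × 1.060033 = 568.9842
Value (long) = (F − K)·e^(−rT) = (568.9842 − 507.70) × 0.943367 = 57.8135
Value = S$57.81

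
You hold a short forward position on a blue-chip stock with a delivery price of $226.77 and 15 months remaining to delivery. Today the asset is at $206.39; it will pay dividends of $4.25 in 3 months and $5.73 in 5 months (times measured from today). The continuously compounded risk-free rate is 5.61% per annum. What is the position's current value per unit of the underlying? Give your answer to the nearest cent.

$14.81

PV(remaining dividends) I = 4.25·e^(−0.0561·3/12) + 5.73·e^(−0.0561·5/12) = 9.7884
Current forward F = (S − I)·e^(rT) = (206.39 − 9.7884)·e^(0.0561·15/12) = 196.6016 × 1.072642 = 210.8831
Value (long) = (F − K)·e^(−rT) = (210.8831 − 226.77) × 0.932277 = -14.8110
Short position value = −(long value) = $14.81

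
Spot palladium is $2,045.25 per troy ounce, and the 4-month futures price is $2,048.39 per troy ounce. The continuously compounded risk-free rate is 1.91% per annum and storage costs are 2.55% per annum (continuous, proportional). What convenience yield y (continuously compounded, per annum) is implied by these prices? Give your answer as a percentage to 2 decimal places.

4.00%

F = S·e^((r+u−y)T) ⇒ (r+u−y) = ln(F/S)/T
ln(2048.39/2045.25) = 0.001534; /T ⇒ 0.004602
y = r + u − ln(F/S)/T = 0.0191 + 0.0255 − 0.004602 = 0.039998
y = 4.00%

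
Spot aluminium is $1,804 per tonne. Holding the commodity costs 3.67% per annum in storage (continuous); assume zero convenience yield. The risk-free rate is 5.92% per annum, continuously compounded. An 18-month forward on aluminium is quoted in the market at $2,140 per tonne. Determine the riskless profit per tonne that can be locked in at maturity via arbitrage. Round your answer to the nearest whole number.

$57 per tonne

Fair forward: F* = S·e^(carry·T), with carry = (r + u) = 0.0592 + 0.0367 = 0.0959
F* = 1804 · e^(0.0959 × 18/12) = 1804 · e^0.143850 = 1804 × 1.154711 = $2083.0986
Market $2140 > fair $2083.0986: forward overpriced → cash-and-carry (buy spot, short the forward).
At maturity, profit = |F_mkt − F*| = |2140 − 2083.0986| = $57 per tonne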